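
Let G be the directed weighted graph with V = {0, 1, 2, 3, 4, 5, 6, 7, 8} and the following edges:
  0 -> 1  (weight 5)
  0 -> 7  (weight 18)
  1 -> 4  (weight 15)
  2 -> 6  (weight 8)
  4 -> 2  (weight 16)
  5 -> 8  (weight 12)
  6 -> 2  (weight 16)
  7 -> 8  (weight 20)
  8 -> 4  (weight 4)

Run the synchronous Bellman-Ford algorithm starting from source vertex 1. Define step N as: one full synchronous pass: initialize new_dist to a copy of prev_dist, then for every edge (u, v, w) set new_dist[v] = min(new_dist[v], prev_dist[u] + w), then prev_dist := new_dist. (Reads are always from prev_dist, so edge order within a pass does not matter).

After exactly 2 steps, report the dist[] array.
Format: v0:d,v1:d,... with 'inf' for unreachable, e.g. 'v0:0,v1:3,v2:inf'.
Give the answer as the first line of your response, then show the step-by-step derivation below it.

v0:inf,v1:0,v2:31,v3:inf,v4:15,v5:inf,v6:inf,v7:inf,v8:inf

step 1: dist = v0:inf,v1:0,v2:inf,v3:inf,v4:15,v5:inf,v6:inf,v7:inf,v8:inf
step 2: dist = v0:inf,v1:0,v2:31,v3:inf,v4:15,v5:inf,v6:inf,v7:inf,v8:inf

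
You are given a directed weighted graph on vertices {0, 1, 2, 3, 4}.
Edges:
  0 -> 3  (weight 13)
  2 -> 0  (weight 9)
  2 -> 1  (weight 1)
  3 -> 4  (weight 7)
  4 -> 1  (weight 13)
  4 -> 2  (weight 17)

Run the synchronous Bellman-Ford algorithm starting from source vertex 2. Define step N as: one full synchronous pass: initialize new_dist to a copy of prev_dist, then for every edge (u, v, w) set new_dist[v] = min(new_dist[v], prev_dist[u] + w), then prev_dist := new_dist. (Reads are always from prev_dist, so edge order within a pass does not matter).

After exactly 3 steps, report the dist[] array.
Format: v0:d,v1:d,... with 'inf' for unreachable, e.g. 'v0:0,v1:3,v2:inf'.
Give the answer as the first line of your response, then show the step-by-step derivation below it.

v0:9,v1:1,v2:0,v3:22,v4:29

step 1: dist = v0:9,v1:1,v2:0,v3:inf,v4:inf
step 2: dist = v0:9,v1:1,v2:0,v3:22,v4:inf
step 3: dist = v0:9,v1:1,v2:0,v3:22,v4:29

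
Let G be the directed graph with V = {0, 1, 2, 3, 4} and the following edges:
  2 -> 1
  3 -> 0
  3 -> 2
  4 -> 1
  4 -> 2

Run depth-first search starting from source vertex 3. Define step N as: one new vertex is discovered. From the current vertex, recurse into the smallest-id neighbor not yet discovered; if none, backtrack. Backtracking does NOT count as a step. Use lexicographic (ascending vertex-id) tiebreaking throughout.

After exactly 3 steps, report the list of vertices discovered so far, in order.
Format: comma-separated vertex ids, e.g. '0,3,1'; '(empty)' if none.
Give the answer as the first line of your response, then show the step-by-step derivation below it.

3,0,2

step 1: discover 3; path=3; order=3
step 2: discover 0; path=3>0; order=3,0
step 3: discover 2; path=3>2; order=3,0,2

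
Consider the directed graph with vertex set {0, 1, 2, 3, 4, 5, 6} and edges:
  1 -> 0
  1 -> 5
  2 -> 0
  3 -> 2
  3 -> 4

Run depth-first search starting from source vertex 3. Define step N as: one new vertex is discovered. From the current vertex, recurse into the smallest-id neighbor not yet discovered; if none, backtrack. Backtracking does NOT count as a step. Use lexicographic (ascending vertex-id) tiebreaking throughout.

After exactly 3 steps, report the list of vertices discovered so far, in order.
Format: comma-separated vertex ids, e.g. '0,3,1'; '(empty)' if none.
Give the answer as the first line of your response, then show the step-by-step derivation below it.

3,2,0

step 1: discover 3; path=3; order=3
step 2: discover 2; path=3>2; order=3,2
step 3: discover 0; path=3>2>0; order=3,2,0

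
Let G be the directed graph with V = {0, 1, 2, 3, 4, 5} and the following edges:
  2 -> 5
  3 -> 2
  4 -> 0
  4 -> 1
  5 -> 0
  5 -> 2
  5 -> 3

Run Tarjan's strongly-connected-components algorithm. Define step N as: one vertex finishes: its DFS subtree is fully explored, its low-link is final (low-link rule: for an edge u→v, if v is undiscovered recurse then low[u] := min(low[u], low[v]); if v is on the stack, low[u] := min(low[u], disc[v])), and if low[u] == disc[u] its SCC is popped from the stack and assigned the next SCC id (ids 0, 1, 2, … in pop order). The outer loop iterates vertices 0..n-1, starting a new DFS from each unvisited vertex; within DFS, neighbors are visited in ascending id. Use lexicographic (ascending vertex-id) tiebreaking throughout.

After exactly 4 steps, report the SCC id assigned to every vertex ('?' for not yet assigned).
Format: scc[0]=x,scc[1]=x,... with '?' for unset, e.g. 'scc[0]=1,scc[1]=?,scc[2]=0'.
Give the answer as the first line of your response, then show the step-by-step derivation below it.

scc[0]=0,scc[1]=1,scc[2]=?,scc[3]=?,scc[4]=?,scc[5]=?

step 1: low=(low[0]=0,low[1]=?,low[2]=?,low[3]=?,low[4]=?,low[5]=?); scc=(scc[0]=0,scc[1]=?,scc[2]=?,scc[3]=?,scc[4]=?,scc[5]=?)
step 2: low=(low[0]=0,low[1]=1,low[2]=?,low[3]=?,low[4]=?,low[5]=?); scc=(scc[0]=0,scc[1]=1,scc[2]=?,scc[3]=?,scc[4]=?,scc[5]=?)
step 3: low=(low[0]=0,low[1]=1,low[2]=2,low[3]=2,low[4]=?,low[5]=2); scc=(scc[0]=0,scc[1]=1,scc[2]=?,scc[3]=?,scc[4]=?,scc[5]=?)
step 4: low=(low[0]=0,low[1]=1,low[2]=2,low[3]=2,low[4]=?,low[5]=2); scc=(scc[0]=0,scc[1]=1,scc[2]=?,scc[3]=?,scc[4]=?,scc[5]=?)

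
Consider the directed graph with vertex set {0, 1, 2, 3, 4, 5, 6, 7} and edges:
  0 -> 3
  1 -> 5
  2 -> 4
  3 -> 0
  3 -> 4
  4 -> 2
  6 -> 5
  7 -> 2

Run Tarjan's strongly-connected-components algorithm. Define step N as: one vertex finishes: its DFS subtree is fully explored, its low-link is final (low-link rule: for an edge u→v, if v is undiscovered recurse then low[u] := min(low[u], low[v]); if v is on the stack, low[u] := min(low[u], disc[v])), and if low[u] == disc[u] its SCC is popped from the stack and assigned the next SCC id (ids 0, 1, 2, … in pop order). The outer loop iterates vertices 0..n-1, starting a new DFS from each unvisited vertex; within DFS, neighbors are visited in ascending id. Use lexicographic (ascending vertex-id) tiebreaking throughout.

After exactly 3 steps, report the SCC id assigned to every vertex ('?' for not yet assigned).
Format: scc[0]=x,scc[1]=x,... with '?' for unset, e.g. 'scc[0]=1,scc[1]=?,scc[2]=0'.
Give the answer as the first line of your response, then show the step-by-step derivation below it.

scc[0]=?,scc[1]=?,scc[2]=0,scc[3]=?,scc[4]=0,scc[5]=?,scc[6]=?,scc[7]=?

step 1: low=(low[0]=0,low[1]=?,low[2]=2,low[3]=0,low[4]=2,low[5]=?,low[6]=?,low[7]=?); scc=(scc[0]=?,scc[1]=?,scc[2]=?,scc[3]=?,scc[4]=?,scc[5]=?,scc[6]=?,scc[7]=?)
step 2: low=(low[0]=0,low[1]=?,low[2]=2,low[3]=0,low[4]=2,low[5]=?,low[6]=?,low[7]=?); scc=(scc[0]=?,scc[1]=?,scc[2]=0,scc[3]=?,scc[4]=0,scc[5]=?,scc[6]=?,scc[7]=?)
step 3: low=(low[0]=0,low[1]=?,low[2]=2,low[3]=0,low[4]=2,low[5]=?,low[6]=?,low[7]=?); scc=(scc[0]=?,scc[1]=?,scc[2]=0,scc[3]=?,scc[4]=0,scc[5]=?,scc[6]=?,scc[7]=?)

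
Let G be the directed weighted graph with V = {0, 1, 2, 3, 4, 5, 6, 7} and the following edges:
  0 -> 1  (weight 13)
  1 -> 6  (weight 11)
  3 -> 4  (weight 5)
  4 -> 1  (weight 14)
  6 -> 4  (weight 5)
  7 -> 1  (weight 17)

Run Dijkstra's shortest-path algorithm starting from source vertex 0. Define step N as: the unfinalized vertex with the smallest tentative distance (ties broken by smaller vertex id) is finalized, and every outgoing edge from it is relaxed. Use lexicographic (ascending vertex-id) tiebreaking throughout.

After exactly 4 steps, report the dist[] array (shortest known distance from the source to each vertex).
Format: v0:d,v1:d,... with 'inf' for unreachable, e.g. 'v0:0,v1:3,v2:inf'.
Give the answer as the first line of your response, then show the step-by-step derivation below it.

v0:0,v1:13,v2:inf,v3:inf,v4:29,v5:inf,v6:24,v7:inf

step 1: dist = v0:0,v1:13,v2:inf,v3:inf,v4:inf,v5:inf,v6:inf,v7:inf
step 2: dist = v0:0,v1:13,v2:inf,v3:inf,v4:inf,v5:inf,v6:24,v7:inf
step 3: dist = v0:0,v1:13,v2:inf,v3:inf,v4:29,v5:inf,v6:24,v7:inf
step 4: dist = v0:0,v1:13,v2:inf,v3:inf,v4:29,v5:inf,v6:24,v7:inf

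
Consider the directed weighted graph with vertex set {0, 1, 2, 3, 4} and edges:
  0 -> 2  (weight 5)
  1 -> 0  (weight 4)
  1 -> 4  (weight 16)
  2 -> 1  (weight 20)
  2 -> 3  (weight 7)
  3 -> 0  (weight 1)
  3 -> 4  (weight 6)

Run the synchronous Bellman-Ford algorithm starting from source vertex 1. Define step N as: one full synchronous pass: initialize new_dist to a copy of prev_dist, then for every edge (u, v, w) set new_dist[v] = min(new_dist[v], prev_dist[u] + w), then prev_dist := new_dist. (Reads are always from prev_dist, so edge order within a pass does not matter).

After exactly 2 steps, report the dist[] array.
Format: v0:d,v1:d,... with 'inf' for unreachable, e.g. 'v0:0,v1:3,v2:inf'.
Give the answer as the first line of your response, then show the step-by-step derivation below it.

v0:4,v1:0,v2:9,v3:inf,v4:16

step 1: dist = v0:4,v1:0,v2:inf,v3:inf,v4:16
step 2: dist = v0:4,v1:0,v2:9,v3:inf,v4:16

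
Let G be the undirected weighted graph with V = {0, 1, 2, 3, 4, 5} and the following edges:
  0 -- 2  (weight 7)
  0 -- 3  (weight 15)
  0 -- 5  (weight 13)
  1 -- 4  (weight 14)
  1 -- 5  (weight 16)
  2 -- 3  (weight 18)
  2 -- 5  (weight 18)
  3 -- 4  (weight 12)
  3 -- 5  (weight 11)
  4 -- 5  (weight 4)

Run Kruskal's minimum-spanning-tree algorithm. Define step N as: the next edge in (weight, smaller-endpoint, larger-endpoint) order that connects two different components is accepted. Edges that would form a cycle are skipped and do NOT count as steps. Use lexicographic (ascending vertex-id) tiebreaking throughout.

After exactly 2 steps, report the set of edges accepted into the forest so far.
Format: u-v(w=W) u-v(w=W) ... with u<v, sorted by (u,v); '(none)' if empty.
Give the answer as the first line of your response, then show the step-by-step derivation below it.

0-2(w=7) 4-5(w=4)

step 1: add edge 4-5 (w=4); MST = {4-5(w=4)}
step 2: add edge 0-2 (w=7); MST = {0-2(w=7) 4-5(w=4)}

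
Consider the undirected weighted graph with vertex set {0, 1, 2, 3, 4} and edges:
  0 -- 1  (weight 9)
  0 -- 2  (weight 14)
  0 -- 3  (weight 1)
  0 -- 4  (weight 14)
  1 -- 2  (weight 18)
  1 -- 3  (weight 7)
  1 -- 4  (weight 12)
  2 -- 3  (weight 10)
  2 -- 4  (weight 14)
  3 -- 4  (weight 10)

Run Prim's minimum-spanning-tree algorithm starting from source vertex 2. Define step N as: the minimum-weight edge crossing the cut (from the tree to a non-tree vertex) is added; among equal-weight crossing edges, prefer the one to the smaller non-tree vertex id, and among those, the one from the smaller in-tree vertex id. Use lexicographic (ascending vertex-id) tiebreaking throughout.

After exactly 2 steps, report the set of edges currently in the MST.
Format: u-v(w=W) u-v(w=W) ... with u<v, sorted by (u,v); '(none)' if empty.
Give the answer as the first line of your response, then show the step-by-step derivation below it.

0-3(w=1) 2-3(w=10)

step 1: add edge 2-3 (w=10); MST = {2-3(w=10)}
step 2: add edge 0-3 (w=1); MST = {0-3(w=1) 2-3(w=10)}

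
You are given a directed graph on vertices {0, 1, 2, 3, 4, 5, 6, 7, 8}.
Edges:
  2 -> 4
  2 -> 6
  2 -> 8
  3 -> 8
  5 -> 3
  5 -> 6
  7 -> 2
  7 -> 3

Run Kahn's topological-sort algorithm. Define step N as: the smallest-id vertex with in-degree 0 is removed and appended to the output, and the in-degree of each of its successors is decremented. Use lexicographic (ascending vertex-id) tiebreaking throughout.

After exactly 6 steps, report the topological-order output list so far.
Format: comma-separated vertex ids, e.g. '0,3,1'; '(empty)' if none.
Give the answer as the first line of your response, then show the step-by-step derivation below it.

0,1,5,7,2,3

step 1: output 0; order=[0]; indeg=(0,0,1,2,1,0,2,0,2)
step 2: output 1; order=[0,1]; indeg=(0,0,1,2,1,0,2,0,2)
step 3: output 5; order=[0,1,5]; indeg=(0,0,1,1,1,0,1,0,2)
step 4: output 7; order=[0,1,5,7]; indeg=(0,0,0,0,1,0,1,0,2)
step 5: output 2; order=[0,1,5,7,2]; indeg=(0,0,0,0,0,0,0,0,1)
step 6: output 3; order=[0,1,5,7,2,3]; indeg=(0,0,0,0,0,0,0,0,0)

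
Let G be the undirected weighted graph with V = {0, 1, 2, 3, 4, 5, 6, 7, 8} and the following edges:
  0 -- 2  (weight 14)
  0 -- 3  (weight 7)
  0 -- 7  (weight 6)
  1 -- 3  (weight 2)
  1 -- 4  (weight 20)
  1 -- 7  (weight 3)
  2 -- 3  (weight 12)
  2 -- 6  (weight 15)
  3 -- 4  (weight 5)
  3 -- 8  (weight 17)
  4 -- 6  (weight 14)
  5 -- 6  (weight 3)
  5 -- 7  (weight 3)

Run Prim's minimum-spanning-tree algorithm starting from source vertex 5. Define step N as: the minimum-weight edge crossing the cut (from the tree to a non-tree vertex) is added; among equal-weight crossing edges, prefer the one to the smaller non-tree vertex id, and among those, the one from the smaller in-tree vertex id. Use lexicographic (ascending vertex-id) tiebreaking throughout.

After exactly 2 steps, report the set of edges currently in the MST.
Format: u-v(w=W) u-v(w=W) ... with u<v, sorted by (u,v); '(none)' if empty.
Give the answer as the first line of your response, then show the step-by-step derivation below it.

5-6(w=3) 5-7(w=3)

step 1: add edge 5-6 (w=3); MST = {5-6(w=3)}
step 2: add edge 5-7 (w=3); MST = {5-6(w=3) 5-7(w=3)}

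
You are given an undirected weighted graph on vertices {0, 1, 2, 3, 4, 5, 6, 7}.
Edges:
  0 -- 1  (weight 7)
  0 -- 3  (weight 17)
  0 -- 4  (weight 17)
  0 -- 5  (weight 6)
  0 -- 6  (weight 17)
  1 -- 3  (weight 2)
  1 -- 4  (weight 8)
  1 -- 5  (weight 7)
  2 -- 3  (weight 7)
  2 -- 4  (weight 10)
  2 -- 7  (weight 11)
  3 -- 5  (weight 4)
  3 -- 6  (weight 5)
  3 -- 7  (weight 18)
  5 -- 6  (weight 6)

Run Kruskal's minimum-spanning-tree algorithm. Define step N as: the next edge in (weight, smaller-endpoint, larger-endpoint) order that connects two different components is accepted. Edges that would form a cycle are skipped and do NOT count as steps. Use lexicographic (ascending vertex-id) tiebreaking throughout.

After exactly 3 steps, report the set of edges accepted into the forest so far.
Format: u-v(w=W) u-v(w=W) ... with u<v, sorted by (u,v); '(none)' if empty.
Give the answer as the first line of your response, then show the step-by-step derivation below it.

1-3(w=2) 3-5(w=4) 3-6(w=5)

step 1: add edge 1-3 (w=2); MST = {1-3(w=2)}
step 2: add edge 3-5 (w=4); MST = {1-3(w=2) 3-5(w=4)}
step 3: add edge 3-6 (w=5); MST = {1-3(w=2) 3-5(w=4) 3-6(w=5)}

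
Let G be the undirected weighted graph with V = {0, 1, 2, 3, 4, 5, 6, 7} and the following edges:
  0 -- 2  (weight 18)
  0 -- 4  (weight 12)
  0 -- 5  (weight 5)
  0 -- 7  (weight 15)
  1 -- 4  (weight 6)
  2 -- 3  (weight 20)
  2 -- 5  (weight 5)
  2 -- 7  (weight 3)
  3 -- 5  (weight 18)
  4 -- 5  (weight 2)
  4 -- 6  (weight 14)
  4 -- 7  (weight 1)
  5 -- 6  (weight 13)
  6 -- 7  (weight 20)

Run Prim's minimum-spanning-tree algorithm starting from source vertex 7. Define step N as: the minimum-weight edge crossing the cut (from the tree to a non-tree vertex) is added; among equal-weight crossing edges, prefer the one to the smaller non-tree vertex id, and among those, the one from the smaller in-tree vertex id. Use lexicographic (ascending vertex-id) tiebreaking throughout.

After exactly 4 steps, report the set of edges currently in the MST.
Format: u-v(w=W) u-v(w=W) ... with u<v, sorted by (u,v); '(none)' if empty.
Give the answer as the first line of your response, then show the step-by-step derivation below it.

0-5(w=5) 2-7(w=3) 4-5(w=2) 4-7(w=1)

step 1: add edge 4-7 (w=1); MST = {4-7(w=1)}
step 2: add edge 4-5 (w=2); MST = {4-5(w=2) 4-7(w=1)}
step 3: add edge 2-7 (w=3); MST = {2-7(w=3) 4-5(w=2) 4-7(w=1)}
step 4: add edge 0-5 (w=5); MST = {0-5(w=5) 2-7(w=3) 4-5(w=2) 4-7(w=1)}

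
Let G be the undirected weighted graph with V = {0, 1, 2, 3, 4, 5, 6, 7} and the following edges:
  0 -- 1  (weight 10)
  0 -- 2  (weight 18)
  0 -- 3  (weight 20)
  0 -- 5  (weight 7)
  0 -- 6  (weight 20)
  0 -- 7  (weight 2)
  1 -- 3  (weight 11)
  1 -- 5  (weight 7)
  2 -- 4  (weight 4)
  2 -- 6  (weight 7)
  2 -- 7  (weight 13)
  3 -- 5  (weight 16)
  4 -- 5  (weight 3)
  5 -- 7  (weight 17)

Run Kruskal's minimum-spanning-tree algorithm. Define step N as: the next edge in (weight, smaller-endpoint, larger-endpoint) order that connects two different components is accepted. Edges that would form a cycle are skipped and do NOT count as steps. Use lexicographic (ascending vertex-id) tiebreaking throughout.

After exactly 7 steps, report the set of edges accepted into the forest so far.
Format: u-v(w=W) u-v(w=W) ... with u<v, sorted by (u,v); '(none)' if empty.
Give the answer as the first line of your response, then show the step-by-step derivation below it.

0-5(w=7) 0-7(w=2) 1-3(w=11) 1-5(w=7) 2-4(w=4) 2-6(w=7) 4-5(w=3)

step 1: add edge 0-7 (w=2); MST = {0-7(w=2)}
step 2: add edge 4-5 (w=3); MST = {0-7(w=2) 4-5(w=3)}
step 3: add edge 2-4 (w=4); MST = {0-7(w=2) 2-4(w=4) 4-5(w=3)}
step 4: add edge 0-5 (w=7); MST = {0-5(w=7) 0-7(w=2) 2-4(w=4) 4-5(w=3)}
step 5: add edge 1-5 (w=7); MST = {0-5(w=7) 0-7(w=2) 1-5(w=7) 2-4(w=4) 4-5(w=3)}
step 6: add edge 2-6 (w=7); MST = {0-5(w=7) 0-7(w=2) 1-5(w=7) 2-4(w=4) 2-6(w=7) 4-5(w=3)}
step 7: add edge 1-3 (w=11); MST = {0-5(w=7) 0-7(w=2) 1-3(w=11) 1-5(w=7) 2-4(w=4) 2-6(w=7) 4-5(w=3)}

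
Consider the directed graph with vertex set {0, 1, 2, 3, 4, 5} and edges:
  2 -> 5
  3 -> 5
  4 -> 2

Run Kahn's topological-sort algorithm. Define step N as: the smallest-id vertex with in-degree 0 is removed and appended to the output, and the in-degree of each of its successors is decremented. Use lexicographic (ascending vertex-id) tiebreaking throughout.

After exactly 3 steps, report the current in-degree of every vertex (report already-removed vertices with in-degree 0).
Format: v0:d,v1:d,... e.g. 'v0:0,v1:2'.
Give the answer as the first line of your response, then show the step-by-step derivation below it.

v0:0,v1:0,v2:1,v3:0,v4:0,v5:1

step 1: output 0; order=[0]; indeg=(0,0,1,0,0,2)
step 2: output 1; order=[0,1]; indeg=(0,0,1,0,0,2)
step 3: output 3; order=[0,1,3]; indeg=(0,0,1,0,0,1)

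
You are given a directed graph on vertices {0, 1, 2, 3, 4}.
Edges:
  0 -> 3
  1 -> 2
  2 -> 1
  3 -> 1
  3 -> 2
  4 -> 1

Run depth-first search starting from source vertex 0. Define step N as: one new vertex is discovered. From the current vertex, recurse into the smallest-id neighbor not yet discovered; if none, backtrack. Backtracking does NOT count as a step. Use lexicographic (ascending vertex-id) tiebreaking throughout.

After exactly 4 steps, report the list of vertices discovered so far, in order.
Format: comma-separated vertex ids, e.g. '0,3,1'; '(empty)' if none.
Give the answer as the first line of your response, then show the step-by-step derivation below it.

0,3,1,2

step 1: discover 0; path=0; order=0
step 2: discover 3; path=0>3; order=0,3
step 3: discover 1; path=0>3>1; order=0,3,1
step 4: discover 2; path=0>3>1>2; order=0,3,1,2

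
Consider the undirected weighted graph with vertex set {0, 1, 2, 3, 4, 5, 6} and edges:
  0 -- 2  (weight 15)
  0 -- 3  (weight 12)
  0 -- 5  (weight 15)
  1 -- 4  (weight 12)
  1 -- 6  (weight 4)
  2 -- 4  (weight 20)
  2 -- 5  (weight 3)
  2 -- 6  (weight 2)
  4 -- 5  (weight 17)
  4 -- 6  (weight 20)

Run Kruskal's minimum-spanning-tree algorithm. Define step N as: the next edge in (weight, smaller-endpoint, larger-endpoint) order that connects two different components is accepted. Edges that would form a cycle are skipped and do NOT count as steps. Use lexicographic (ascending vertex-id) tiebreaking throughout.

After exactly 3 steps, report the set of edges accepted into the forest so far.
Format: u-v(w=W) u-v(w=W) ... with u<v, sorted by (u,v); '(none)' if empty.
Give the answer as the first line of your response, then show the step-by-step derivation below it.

1-6(w=4) 2-5(w=3) 2-6(w=2)

step 1: add edge 2-6 (w=2); MST = {2-6(w=2)}
step 2: add edge 2-5 (w=3); MST = {2-5(w=3) 2-6(w=2)}
step 3: add edge 1-6 (w=4); MST = {1-6(w=4) 2-5(w=3) 2-6(w=2)}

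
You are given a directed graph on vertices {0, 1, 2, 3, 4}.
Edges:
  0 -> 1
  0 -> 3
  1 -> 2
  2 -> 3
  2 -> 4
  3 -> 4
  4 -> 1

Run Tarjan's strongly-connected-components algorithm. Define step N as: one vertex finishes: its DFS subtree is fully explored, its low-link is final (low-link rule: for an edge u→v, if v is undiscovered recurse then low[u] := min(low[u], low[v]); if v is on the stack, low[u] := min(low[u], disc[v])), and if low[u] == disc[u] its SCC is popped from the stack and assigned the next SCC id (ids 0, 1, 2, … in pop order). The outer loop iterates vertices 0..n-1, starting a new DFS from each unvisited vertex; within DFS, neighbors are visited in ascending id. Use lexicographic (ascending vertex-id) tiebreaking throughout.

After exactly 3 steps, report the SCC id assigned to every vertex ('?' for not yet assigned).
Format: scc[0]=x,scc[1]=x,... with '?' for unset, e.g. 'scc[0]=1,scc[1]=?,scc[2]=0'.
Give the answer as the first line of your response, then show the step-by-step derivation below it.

scc[0]=?,scc[1]=?,scc[2]=?,scc[3]=?,scc[4]=?

step 1: low=(low[0]=0,low[1]=1,low[2]=2,low[3]=3,low[4]=1); scc=(scc[0]=?,scc[1]=?,scc[2]=?,scc[3]=?,scc[4]=?)
step 2: low=(low[0]=0,low[1]=1,low[2]=2,low[3]=1,low[4]=1); scc=(scc[0]=?,scc[1]=?,scc[2]=?,scc[3]=?,scc[4]=?)
step 3: low=(low[0]=0,low[1]=1,low[2]=1,low[3]=1,low[4]=1); scc=(scc[0]=?,scc[1]=?,scc[2]=?,scc[3]=?,scc[4]=?)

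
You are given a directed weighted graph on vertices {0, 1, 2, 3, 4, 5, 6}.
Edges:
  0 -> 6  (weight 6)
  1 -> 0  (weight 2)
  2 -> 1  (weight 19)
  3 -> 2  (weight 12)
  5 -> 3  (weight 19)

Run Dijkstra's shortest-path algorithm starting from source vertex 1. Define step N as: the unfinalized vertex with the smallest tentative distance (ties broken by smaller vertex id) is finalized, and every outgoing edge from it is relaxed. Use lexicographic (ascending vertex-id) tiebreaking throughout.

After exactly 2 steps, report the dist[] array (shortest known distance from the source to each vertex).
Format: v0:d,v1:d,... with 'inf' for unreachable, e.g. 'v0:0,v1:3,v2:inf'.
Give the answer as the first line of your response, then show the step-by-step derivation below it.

v0:2,v1:0,v2:inf,v3:inf,v4:inf,v5:inf,v6:8

step 1: dist = v0:2,v1:0,v2:inf,v3:inf,v4:inf,v5:inf,v6:inf
step 2: dist = v0:2,v1:0,v2:inf,v3:inf,v4:inf,v5:inf,v6:8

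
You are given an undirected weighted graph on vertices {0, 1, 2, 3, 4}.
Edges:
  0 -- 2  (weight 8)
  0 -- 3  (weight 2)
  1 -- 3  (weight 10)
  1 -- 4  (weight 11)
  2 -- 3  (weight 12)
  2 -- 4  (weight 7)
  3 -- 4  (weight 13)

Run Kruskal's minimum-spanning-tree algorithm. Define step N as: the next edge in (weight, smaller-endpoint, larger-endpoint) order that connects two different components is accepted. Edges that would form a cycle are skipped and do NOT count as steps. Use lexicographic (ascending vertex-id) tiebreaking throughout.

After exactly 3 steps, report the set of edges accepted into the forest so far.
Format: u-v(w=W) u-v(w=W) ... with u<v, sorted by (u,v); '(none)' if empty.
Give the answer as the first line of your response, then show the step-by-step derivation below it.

0-2(w=8) 0-3(w=2) 2-4(w=7)

step 1: add edge 0-3 (w=2); MST = {0-3(w=2)}
step 2: add edge 2-4 (w=7); MST = {0-3(w=2) 2-4(w=7)}
step 3: add edge 0-2 (w=8); MST = {0-2(w=8) 0-3(w=2) 2-4(w=7)}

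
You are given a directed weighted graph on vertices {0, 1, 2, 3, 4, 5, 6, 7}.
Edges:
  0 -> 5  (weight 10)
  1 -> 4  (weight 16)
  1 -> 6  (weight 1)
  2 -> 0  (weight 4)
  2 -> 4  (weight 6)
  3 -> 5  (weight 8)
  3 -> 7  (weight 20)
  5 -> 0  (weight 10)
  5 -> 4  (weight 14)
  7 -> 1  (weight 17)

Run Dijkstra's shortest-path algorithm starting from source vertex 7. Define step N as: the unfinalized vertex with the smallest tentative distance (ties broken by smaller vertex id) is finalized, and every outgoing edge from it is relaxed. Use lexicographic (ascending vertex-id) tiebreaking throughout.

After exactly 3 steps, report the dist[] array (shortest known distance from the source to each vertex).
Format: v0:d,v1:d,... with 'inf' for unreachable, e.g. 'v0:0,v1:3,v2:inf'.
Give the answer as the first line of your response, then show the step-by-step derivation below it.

v0:inf,v1:17,v2:inf,v3:inf,v4:33,v5:inf,v6:18,v7:0

step 1: dist = v0:inf,v1:17,v2:inf,v3:inf,v4:inf,v5:inf,v6:inf,v7:0
step 2: dist = v0:inf,v1:17,v2:inf,v3:inf,v4:33,v5:inf,v6:18,v7:0
step 3: dist = v0:inf,v1:17,v2:inf,v3:inf,v4:33,v5:inf,v6:18,v7:0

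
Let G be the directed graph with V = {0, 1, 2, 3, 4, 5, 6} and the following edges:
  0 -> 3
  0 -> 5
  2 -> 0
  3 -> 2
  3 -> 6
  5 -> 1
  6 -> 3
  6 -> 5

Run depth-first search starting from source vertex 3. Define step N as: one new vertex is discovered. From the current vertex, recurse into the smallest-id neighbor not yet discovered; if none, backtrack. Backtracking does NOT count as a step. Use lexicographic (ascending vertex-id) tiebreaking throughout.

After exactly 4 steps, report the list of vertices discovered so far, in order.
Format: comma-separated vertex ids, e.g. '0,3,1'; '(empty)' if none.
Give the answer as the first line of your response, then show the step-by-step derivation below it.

3,2,0,5

step 1: discover 3; path=3; order=3
step 2: discover 2; path=3>2; order=3,2
step 3: discover 0; path=3>2>0; order=3,2,0
step 4: discover 5; path=3>2>0>5; order=3,2,0,5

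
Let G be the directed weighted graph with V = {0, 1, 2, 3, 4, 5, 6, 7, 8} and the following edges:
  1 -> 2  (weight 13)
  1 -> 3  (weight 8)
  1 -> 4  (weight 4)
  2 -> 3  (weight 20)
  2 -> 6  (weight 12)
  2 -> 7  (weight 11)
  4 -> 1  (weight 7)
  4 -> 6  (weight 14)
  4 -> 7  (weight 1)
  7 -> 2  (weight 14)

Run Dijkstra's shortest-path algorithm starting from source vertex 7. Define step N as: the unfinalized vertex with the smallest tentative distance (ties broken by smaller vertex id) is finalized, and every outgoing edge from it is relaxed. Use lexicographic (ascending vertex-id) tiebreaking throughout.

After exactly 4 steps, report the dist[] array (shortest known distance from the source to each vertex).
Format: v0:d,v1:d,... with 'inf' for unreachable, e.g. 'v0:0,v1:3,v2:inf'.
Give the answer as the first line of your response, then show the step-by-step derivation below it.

v0:inf,v1:inf,v2:14,v3:34,v4:inf,v5:inf,v6:26,v7:0,v8:inf

step 1: dist = v0:inf,v1:inf,v2:14,v3:inf,v4:inf,v5:inf,v6:inf,v7:0,v8:inf
step 2: dist = v0:inf,v1:inf,v2:14,v3:34,v4:inf,v5:inf,v6:26,v7:0,v8:inf
step 3: dist = v0:inf,v1:inf,v2:14,v3:34,v4:inf,v5:inf,v6:26,v7:0,v8:inf
step 4: dist = v0:inf,v1:inf,v2:14,v3:34,v4:inf,v5:inf,v6:26,v7:0,v8:inf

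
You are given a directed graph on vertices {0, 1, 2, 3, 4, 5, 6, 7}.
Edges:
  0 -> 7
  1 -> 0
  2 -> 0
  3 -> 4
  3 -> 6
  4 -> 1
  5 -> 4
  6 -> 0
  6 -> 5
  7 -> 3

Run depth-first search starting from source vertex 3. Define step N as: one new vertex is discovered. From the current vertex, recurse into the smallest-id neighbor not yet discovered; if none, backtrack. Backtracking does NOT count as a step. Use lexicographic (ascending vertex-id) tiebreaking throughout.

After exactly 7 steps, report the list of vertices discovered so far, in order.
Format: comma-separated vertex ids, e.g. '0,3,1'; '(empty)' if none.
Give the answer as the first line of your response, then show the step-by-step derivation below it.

3,4,1,0,7,6,5

step 1: discover 3; path=3; order=3
step 2: discover 4; path=3>4; order=3,4
step 3: discover 1; path=3>4>1; order=3,4,1
step 4: discover 0; path=3>4>1>0; order=3,4,1,0
step 5: discover 7; path=3>4>1>0>7; order=3,4,1,0,7
step 6: discover 6; path=3>6; order=3,4,1,0,7,6
step 7: discover 5; path=3>6>5; order=3,4,1,0,7,6,5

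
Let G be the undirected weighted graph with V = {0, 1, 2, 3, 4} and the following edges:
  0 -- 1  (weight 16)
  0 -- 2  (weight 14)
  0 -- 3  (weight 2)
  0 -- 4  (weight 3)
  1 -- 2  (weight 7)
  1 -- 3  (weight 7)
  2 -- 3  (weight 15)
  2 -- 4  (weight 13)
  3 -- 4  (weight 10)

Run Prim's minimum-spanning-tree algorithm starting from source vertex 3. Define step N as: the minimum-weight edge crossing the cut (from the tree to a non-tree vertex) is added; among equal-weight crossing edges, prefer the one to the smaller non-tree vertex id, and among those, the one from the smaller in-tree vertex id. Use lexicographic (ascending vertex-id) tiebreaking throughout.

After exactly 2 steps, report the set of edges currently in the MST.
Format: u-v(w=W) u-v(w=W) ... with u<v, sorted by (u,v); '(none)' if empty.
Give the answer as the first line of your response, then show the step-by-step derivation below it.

0-3(w=2) 0-4(w=3)

step 1: add edge 0-3 (w=2); MST = {0-3(w=2)}
step 2: add edge 0-4 (w=3); MST = {0-3(w=2) 0-4(w=3)}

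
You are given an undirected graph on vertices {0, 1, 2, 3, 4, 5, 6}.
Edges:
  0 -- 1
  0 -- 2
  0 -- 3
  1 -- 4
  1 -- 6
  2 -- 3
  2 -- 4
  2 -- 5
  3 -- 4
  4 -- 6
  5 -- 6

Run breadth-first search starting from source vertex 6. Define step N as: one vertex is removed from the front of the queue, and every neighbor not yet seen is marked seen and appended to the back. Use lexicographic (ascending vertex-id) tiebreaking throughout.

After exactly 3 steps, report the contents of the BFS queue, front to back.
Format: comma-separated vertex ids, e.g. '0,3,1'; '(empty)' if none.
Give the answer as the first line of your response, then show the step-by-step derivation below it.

5,0,2,3

step 1: dequeue 6; queue=[1,4,5]; order=6
step 2: dequeue 1; queue=[4,5,0]; order=6,1
step 3: dequeue 4; queue=[5,0,2,3]; order=6,1,4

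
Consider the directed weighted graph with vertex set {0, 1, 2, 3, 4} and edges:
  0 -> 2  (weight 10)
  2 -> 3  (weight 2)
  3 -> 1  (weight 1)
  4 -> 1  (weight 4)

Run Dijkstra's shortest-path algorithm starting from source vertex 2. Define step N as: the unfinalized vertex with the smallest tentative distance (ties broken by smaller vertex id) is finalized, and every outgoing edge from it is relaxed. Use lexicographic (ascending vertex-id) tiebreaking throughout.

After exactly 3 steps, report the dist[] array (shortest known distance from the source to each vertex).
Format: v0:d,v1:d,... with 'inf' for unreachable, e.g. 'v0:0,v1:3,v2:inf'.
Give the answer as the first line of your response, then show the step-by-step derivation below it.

v0:inf,v1:3,v2:0,v3:2,v4:inf

step 1: dist = v0:inf,v1:inf,v2:0,v3:2,v4:inf
step 2: dist = v0:inf,v1:3,v2:0,v3:2,v4:inf
step 3: dist = v0:inf,v1:3,v2:0,v3:2,v4:inf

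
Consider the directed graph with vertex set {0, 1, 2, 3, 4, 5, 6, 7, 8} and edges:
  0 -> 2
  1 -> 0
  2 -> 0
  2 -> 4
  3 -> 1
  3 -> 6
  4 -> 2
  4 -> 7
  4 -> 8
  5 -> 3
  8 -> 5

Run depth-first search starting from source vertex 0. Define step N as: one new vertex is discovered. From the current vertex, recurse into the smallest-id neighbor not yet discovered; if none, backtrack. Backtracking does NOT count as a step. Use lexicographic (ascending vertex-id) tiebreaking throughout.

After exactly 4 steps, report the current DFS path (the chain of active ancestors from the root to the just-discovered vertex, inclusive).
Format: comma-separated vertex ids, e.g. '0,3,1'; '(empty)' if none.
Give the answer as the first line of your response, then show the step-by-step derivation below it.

0,2,4,7

step 1: discover 0; path=0; order=0
step 2: discover 2; path=0>2; order=0,2
step 3: discover 4; path=0>2>4; order=0,2,4
step 4: discover 7; path=0>2>4>7; order=0,2,4,7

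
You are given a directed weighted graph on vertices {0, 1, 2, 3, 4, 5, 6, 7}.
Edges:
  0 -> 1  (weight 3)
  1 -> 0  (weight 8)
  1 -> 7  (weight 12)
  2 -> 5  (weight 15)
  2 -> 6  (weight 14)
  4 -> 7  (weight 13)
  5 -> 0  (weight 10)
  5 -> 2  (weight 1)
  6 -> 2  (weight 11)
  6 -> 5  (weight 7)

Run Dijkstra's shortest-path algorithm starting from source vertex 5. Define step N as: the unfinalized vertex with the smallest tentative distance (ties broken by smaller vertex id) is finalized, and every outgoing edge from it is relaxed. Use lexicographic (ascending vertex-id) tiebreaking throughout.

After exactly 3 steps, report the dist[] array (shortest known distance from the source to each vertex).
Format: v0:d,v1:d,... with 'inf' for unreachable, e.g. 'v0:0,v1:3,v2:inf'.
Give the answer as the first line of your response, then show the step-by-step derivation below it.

v0:10,v1:13,v2:1,v3:inf,v4:inf,v5:0,v6:15,v7:inf

step 1: dist = v0:10,v1:inf,v2:1,v3:inf,v4:inf,v5:0,v6:inf,v7:inf
step 2: dist = v0:10,v1:inf,v2:1,v3:inf,v4:inf,v5:0,v6:15,v7:inf
step 3: dist = v0:10,v1:13,v2:1,v3:inf,v4:inf,v5:0,v6:15,v7:inf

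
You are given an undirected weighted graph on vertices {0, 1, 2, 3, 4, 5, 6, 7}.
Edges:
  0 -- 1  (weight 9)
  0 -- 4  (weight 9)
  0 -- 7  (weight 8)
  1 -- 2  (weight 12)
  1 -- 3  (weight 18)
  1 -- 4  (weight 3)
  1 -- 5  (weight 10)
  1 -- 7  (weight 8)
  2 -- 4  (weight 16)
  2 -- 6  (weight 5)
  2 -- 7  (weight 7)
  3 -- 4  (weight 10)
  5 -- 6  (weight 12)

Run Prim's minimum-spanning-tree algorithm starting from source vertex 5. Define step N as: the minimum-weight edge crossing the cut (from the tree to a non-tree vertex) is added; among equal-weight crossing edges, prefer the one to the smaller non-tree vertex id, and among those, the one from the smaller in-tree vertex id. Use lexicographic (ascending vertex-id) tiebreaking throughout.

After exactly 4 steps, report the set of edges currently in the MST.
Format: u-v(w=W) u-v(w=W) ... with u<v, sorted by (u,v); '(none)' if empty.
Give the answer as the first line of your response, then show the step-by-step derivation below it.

1-4(w=3) 1-5(w=10) 1-7(w=8) 2-7(w=7)

step 1: add edge 1-5 (w=10); MST = {1-5(w=10)}
step 2: add edge 1-4 (w=3); MST = {1-4(w=3) 1-5(w=10)}
step 3: add edge 1-7 (w=8); MST = {1-4(w=3) 1-5(w=10) 1-7(w=8)}
step 4: add edge 2-7 (w=7); MST = {1-4(w=3) 1-5(w=10) 1-7(w=8) 2-7(w=7)}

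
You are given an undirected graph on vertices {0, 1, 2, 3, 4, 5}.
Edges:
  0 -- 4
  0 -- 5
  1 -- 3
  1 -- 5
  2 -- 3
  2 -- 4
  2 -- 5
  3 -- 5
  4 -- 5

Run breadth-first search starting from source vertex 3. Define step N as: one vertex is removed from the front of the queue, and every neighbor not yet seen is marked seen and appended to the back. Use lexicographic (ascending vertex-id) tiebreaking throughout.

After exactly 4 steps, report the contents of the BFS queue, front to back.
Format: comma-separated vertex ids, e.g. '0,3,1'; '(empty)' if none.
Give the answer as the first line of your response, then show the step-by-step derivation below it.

4,0

step 1: dequeue 3; queue=[1,2,5]; order=3
step 2: dequeue 1; queue=[2,5]; order=3,1
step 3: dequeue 2; queue=[5,4]; order=3,1,2
step 4: dequeue 5; queue=[4,0]; order=3,1,2,5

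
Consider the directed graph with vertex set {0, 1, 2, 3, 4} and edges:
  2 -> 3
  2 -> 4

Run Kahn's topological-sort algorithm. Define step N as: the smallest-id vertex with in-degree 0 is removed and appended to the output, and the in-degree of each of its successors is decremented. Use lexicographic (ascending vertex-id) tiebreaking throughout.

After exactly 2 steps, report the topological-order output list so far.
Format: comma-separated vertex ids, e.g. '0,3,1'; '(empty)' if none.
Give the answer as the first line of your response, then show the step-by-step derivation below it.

0,1

step 1: output 0; order=[0]; indeg=(0,0,0,1,1)
step 2: output 1; order=[0,1]; indeg=(0,0,0,1,1)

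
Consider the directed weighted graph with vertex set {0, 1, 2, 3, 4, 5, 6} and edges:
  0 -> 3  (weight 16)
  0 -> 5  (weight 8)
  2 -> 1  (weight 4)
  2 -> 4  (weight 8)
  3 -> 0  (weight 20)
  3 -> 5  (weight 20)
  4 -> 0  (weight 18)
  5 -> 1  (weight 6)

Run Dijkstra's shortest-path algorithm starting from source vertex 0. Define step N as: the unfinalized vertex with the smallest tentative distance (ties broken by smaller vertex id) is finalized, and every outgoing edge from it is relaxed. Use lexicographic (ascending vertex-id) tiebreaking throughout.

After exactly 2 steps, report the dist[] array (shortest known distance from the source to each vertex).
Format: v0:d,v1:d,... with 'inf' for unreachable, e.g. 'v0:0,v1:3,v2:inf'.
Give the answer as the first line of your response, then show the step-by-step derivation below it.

v0:0,v1:14,v2:inf,v3:16,v4:inf,v5:8,v6:inf

step 1: dist = v0:0,v1:inf,v2:inf,v3:16,v4:inf,v5:8,v6:inf
step 2: dist = v0:0,v1:14,v2:inf,v3:16,v4:inf,v5:8,v6:inf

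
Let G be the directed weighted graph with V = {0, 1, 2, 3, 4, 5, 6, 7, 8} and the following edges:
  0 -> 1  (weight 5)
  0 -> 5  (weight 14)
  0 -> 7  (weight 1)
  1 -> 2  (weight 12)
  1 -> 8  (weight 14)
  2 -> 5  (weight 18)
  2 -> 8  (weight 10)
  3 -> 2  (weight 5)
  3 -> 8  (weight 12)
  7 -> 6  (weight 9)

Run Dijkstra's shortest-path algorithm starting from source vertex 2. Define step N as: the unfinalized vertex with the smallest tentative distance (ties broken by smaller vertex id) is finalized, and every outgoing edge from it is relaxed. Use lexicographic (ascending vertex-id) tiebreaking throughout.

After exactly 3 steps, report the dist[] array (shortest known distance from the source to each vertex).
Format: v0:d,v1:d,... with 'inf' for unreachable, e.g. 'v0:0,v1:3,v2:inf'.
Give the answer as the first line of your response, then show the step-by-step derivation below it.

v0:inf,v1:inf,v2:0,v3:inf,v4:inf,v5:18,v6:inf,v7:inf,v8:10

step 1: dist = v0:inf,v1:inf,v2:0,v3:inf,v4:inf,v5:18,v6:inf,v7:inf,v8:10
step 2: dist = v0:inf,v1:inf,v2:0,v3:inf,v4:inf,v5:18,v6:inf,v7:inf,v8:10
step 3: dist = v0:inf,v1:inf,v2:0,v3:inf,v4:inf,v5:18,v6:inf,v7:inf,v8:10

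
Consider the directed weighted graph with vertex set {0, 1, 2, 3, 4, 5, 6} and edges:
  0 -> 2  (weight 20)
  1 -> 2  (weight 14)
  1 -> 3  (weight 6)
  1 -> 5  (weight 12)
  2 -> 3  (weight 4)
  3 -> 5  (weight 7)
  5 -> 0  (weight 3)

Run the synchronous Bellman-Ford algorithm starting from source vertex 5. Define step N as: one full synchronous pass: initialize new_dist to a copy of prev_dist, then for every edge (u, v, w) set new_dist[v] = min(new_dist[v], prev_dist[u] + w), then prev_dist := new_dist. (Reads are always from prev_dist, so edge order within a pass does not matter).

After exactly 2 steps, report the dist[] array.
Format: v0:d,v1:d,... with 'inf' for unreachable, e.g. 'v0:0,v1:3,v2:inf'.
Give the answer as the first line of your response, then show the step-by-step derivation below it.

v0:3,v1:inf,v2:23,v3:inf,v4:inf,v5:0,v6:inf

step 1: dist = v0:3,v1:inf,v2:inf,v3:inf,v4:inf,v5:0,v6:inf
step 2: dist = v0:3,v1:inf,v2:23,v3:inf,v4:inf,v5:0,v6:inf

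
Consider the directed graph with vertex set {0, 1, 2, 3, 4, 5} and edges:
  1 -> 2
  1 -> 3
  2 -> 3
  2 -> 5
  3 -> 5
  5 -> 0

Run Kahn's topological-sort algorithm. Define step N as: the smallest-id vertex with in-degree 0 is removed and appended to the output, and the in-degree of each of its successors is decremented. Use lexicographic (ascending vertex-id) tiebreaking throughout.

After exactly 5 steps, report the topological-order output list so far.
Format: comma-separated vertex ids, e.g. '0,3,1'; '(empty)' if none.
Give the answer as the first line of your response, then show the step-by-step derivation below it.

1,2,3,4,5

step 1: output 1; order=[1]; indeg=(1,0,0,1,0,2)
step 2: output 2; order=[1,2]; indeg=(1,0,0,0,0,1)
step 3: output 3; order=[1,2,3]; indeg=(1,0,0,0,0,0)
step 4: output 4; order=[1,2,3,4]; indeg=(1,0,0,0,0,0)
step 5: output 5; order=[1,2,3,4,5]; indeg=(0,0,0,0,0,0)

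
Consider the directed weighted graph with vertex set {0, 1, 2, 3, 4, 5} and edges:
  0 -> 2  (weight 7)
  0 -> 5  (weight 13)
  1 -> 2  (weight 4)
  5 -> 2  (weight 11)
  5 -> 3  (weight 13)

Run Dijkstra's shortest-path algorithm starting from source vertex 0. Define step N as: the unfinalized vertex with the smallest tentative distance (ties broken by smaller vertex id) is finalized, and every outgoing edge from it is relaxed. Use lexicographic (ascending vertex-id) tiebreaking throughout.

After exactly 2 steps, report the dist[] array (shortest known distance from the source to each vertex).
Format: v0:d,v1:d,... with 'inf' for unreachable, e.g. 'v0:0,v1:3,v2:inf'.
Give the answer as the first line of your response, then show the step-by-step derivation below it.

v0:0,v1:inf,v2:7,v3:inf,v4:inf,v5:13

step 1: dist = v0:0,v1:inf,v2:7,v3:inf,v4:inf,v5:13
step 2: dist = v0:0,v1:inf,v2:7,v3:inf,v4:inf,v5:13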